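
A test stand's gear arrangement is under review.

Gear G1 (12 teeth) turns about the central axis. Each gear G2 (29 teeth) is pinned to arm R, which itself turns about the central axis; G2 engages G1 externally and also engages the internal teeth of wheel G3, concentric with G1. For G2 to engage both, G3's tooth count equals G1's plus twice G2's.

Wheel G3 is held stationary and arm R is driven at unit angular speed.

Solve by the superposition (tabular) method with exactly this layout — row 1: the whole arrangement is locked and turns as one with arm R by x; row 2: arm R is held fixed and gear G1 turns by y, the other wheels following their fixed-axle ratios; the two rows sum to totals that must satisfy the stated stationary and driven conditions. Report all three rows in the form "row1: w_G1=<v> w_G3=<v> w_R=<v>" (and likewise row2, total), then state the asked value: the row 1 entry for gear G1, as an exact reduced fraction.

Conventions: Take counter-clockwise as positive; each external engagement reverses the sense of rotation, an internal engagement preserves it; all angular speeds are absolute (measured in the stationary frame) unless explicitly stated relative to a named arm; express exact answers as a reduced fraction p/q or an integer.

row1: w_G1=1 w_G3=1 w_R=1
row2: w_G1=35/6 w_G3=-1 w_R=0
total: w_G1=41/6 w_G3=0 w_R=1
asked value: 1

planetary set (12T centre, 29T on arm, 70T internal) — Willis relation
row 1 — lock + rotate with arm: ω_sun = ω_ring = ω_arm = x
row 2: sun turns y, ring = −(12/70)·y, arm 0
boundary: total ω_ring = x − (12/70)·y = 0 and total ω_arm = x = 1  ⇒  y = 35/6, x = 1
row 2 ring = −(12/70)·35/6 = -1
totals (row 1 + row 2): sun 1 + 35/6 = 41/6, ring 1 + (-1) = 0, arm 1 + 0 = 1
asked cell (row1, sun) = 1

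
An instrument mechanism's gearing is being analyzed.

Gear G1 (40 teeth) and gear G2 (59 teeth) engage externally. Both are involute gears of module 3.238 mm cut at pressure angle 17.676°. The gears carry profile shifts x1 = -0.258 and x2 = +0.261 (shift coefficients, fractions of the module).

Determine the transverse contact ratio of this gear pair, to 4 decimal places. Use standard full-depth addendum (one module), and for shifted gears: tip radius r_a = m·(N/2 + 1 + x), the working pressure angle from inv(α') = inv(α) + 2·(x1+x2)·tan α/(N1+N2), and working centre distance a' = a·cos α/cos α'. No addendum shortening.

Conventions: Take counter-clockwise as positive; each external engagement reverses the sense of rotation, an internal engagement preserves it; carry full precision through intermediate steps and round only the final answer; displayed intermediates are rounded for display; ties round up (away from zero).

single-mesh involute tooth geometry (40T engaging 59T at module 3.238)
base radii: r_b1 = 61.702599, r_b2 = 91.011334
tip radii: r_a1 = 67.162596, r_a2 = 99.604118
inv(α') = inv(17.676°) + 2·(-0.258+0.261)·tan α/(40+59) = 0.01019414  ⇒  α' = 17.68689°
a' = a·cos α / cos α' = 160.2810·cos 17.676°/cos 17.68689° = 160.290711
action lengths: √(r_a1²−r_b1²) = 26.525526, √(r_a2²−r_b2²) = 40.471192
base pitch p_b = π·m·cos α = 9.692222
CR = (26.525526 + 40.471192 − 160.290711·sin 17.68689°)/9.692222 = 1.887904
contact ratio ≈ 1.8879

1.8879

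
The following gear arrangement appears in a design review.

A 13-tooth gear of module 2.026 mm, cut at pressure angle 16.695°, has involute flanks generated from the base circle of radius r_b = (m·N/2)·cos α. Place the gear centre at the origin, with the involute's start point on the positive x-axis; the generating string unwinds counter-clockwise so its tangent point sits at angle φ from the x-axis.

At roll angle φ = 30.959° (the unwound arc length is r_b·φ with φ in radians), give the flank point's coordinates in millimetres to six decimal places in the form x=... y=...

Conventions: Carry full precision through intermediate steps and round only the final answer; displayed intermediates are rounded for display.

x=14.323052 y=0.644151

class = single-mesh tooth geometry [base-circle involute, m = 2.026, 13T]
pitch radius r_p = m·N/2 = 2.026·13/2 = 13.169000
base radius r_b = r_p·cos α = 13.169000·cos 16.695° = 12.613895
roll angle φ = 30.959° = 0.54033648 rad
x = r_b·(cos φ + φ·sin φ) = 14.323052
y = r_b·(sin φ − φ·cos φ) = 0.644151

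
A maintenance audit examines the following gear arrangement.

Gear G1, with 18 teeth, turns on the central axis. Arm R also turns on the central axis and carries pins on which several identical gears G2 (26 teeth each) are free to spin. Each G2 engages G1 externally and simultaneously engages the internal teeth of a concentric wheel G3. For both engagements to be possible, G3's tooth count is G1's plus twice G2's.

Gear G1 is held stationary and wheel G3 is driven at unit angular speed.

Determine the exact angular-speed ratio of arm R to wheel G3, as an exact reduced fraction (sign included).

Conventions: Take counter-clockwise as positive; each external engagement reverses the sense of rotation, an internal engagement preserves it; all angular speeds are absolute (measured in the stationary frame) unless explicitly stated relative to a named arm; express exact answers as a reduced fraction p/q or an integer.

recognized (axles ride arm R): planetary set, 18/26/70 teeth
ring teeth: 18 + 2·26 = 70
18(ω_sun−ω_arm) = −70(ω_ring−ω_arm),  ω_sun = 0, ω_ring = 1
18(0−ω_arm) = −70(1−ω_arm)  ⇒  88·ω_arm = 70  ⇒  ω_arm = 35/44
ω_out/ω_in = 35/44

35/44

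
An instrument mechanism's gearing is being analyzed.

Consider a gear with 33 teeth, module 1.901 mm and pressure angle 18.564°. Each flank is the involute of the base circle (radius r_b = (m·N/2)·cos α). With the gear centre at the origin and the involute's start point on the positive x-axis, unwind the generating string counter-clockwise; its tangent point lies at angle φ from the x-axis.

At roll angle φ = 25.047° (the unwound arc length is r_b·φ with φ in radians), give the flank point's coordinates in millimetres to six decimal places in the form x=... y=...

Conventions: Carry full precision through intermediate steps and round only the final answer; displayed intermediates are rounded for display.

x=32.441317 y=0.812299

class = single-mesh tooth geometry [base-circle involute, m = 1.901, 33T]
pitch radius r_p = m·N/2 = 1.901·33/2 = 31.366500
base radius r_b = r_p·cos α = 31.366500·cos 18.564° = 29.734458
roll angle φ = 25.047° = 0.43715262 rad
x = r_b·(cos φ + φ·sin φ) = 32.441317
y = r_b·(sin φ − φ·cos φ) = 0.812299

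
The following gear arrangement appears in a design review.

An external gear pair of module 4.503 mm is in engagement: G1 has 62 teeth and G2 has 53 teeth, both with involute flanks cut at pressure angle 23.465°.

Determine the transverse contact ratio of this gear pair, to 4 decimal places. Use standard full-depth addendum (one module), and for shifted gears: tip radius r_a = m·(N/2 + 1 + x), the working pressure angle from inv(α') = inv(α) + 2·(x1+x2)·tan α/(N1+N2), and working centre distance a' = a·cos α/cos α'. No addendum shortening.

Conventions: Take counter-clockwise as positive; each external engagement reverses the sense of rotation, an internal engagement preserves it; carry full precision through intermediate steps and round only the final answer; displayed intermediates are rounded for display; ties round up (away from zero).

recognized (one external pair, fixed centres): single-mesh tooth geometry, m = 4.503, N1 = 62, N2 = 53
base radii: r_b1 = 128.049145, r_b2 = 109.461366
tip radii: r_a1 = 144.096000, r_a2 = 123.832500
no profile shift: α' = α, a' = a
action lengths: √(r_a1²−r_b1²) = 66.083837, √(r_a2²−r_b2²) = 57.902481
base pitch p_b = π·m·cos α = 12.976718
CR = (66.083837 + 57.902481 − 258.922500·sin 23.46500°)/12.976718 = 1.609520
contact ratio ≈ 1.6095

1.6095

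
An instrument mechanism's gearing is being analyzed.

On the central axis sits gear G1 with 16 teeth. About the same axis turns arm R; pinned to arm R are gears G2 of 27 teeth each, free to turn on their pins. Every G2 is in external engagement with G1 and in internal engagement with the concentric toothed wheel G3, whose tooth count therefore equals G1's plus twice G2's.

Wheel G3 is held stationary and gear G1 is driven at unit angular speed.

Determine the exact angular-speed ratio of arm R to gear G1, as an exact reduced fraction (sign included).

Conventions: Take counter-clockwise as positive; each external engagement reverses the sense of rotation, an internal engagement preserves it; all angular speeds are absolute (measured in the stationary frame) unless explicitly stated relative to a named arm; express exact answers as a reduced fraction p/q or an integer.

planetary set (16T centre, 27T on arm, 70T internal) — Willis relation
ring teeth: 16 + 2·27 = 70
16(ω_sun−ω_arm) = −70(ω_ring−ω_arm),  ω_ring = 0, ω_sun = 1
16(1−ω_arm) = −70(0−ω_arm)  ⇒  86·ω_arm = 16  ⇒  ω_arm = 8/43
ω_out/ω_in = 8/43

8/43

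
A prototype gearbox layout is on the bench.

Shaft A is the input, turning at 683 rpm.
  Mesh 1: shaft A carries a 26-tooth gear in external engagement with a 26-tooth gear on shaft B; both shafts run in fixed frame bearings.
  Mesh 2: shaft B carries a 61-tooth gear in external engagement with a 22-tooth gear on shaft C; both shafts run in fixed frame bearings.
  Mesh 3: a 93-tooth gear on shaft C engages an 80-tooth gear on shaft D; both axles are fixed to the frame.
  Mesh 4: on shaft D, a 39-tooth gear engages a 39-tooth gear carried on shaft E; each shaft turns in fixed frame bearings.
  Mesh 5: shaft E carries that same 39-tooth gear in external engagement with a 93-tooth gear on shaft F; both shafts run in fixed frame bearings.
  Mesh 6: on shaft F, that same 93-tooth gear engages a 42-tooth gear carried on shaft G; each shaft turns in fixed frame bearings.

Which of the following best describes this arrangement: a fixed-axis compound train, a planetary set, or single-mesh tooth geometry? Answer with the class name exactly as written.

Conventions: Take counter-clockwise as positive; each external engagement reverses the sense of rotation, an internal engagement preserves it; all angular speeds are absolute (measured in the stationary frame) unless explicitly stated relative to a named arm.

fixed-axis compound train

topology: fixed-axis compound train — 6 meshes, A→G
classification: fixed-axis compound train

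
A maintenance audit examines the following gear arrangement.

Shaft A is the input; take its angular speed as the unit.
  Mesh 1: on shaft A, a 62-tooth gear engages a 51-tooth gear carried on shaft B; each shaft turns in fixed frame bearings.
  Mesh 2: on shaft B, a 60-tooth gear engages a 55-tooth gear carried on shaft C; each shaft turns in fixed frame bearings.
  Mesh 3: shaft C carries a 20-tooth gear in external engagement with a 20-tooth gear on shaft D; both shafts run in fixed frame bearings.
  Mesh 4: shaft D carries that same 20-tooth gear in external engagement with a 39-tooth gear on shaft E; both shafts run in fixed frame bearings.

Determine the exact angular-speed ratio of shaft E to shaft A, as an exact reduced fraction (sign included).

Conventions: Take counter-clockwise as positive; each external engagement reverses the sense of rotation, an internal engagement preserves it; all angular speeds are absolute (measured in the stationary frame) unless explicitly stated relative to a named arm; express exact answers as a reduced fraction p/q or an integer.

class = fixed-axis compound train [4 meshes; 4 ratios multiply, 4 sense flips]
mesh 1 [62T→51T]: running ratio 62/51, sense −
mesh 2 [60T→55T]: running ratio 248/187, sense +
mesh 3 [20T→20T]: running ratio 248/187, sense −
mesh 4 [20T→39T]: running ratio 4960/7293, sense +
ω_out/ω_in = 4960/7293

4960/7293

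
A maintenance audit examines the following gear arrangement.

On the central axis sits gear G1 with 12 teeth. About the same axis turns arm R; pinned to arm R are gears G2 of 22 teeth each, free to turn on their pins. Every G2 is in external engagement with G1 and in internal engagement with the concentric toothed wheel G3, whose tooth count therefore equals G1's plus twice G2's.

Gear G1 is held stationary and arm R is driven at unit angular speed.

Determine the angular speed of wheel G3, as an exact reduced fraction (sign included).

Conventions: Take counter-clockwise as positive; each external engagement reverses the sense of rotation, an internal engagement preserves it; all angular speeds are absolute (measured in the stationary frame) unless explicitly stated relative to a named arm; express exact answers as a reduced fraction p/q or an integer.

class = planetary set [G3 = 12+2·22 = 56; Willis about the carrier]
ring teeth: 12 + 2·22 = 56
12(ω_sun−ω_arm) = −56(ω_ring−ω_arm),  ω_sun = 0, ω_arm = 1
ω_ring = 1 − (12/56)(0−1) = 17/14
exact speed ratio = 17/14

17/14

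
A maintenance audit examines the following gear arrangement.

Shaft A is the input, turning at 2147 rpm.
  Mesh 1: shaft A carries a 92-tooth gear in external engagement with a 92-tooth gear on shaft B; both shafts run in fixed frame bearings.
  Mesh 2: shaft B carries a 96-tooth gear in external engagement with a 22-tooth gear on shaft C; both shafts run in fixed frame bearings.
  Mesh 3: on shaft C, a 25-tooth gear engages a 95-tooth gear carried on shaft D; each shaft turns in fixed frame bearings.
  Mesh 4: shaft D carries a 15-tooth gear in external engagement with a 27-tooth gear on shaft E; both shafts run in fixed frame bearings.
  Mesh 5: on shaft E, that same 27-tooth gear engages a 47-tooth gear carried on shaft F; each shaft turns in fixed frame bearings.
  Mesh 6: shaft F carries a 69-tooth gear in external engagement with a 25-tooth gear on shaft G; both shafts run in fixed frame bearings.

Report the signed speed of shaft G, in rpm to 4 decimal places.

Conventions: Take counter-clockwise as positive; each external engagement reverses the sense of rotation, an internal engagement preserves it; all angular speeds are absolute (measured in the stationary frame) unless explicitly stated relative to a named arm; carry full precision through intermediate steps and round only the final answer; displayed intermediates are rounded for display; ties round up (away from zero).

class = fixed-axis compound train [6 meshes; 6 ratios multiply, 6 sense flips]
mesh 1 [92T→92T]: ω = 2147.0000×92/92 = 2147.0000 rpm, sense flips to −
mesh 2 [96T→22T]: ω = 2147.0000×96/22 = 9368.7273 rpm, sense flips to +
mesh 3 [25T→95T]: ω = 9368.7273×25/95 = 2465.4545 rpm, sense flips to −
mesh 4 [15T→27T]: ω = 2465.4545×15/27 = 1369.6970 rpm, sense flips to +
mesh 5 [27T→47T]: ω = 1369.6970×27/47 = 786.8472 rpm, sense flips to −
mesh 6 [69T→25T]: ω = 786.8472×69/25 = 2171.6983 rpm, sense flips to +
signed output speed = +2171.6983 rpm

+2171.6983 rpm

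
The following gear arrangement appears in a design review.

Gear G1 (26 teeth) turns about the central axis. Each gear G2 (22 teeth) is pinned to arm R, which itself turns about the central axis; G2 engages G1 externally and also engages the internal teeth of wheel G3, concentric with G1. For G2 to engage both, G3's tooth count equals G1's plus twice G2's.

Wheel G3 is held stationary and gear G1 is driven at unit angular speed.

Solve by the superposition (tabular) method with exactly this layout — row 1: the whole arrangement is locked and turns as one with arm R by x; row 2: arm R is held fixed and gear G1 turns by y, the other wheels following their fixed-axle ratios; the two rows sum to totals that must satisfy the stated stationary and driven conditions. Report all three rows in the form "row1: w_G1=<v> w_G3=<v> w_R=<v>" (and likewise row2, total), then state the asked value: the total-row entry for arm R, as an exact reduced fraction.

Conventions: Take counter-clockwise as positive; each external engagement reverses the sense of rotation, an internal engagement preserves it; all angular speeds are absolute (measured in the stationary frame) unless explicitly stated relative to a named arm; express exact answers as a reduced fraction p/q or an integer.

class = planetary set [G3 = 26+2·22 = 70; Willis about the carrier]
row 1 (train locked, turned with arm): all members turn x
row 2 (arm held, sun turns y): ω_ring = −(26/70)·y, ω_arm = 0
boundary: total ω_ring = x − (26/70)·y = 0 and total ω_sun = x + y = 1  ⇒  y = 35/48, x = 13/48
row 2 ring = −(26/70)·35/48 = -13/48
totals (row 1 + row 2): sun 13/48 + 35/48 = 1, ring 13/48 + (-13/48) = 0, arm 13/48 + 0 = 13/48
asked cell (total, arm) = 13/48

row1: w_G1=13/48 w_G3=13/48 w_R=13/48
row2: w_G1=35/48 w_G3=-13/48 w_R=0
total: w_G1=1 w_G3=0 w_R=13/48
asked value: 13/48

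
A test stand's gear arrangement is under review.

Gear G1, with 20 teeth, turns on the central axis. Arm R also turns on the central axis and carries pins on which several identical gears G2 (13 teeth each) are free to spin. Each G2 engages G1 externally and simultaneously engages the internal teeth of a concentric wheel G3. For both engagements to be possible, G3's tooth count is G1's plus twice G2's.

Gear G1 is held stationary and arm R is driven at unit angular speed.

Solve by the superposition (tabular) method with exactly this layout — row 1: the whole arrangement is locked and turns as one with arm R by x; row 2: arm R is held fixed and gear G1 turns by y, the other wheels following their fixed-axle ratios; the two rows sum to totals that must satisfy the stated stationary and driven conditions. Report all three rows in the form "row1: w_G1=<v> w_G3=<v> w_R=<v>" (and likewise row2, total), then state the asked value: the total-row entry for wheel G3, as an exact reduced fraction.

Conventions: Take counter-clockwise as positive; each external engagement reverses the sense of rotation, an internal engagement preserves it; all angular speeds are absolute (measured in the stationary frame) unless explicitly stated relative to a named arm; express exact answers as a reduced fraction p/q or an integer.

row1: w_G1=1 w_G3=1 w_R=1
row2: w_G1=-1 w_G3=10/23 w_R=0
total: w_G1=0 w_G3=33/23 w_R=1
asked value: 33/23

recognized (axles ride arm R): planetary set, 20/13/46 teeth
row 1 — lock + rotate with arm: ω_sun = ω_ring = ω_arm = x
row 2 — arm fixed, fixed-axis ratios: sun y, ring −(20/46)·y, arm 0
boundary: total ω_sun = x + y = 0 and total ω_arm = x = 1  ⇒  y = -1, x = 1
row 2 ring = −(20/46)·(-1) = 10/23
totals (row 1 + row 2): sun 1 + (-1) = 0, ring 1 + 10/23 = 33/23, arm 1 + 0 = 1
asked cell (total, ring) = 33/23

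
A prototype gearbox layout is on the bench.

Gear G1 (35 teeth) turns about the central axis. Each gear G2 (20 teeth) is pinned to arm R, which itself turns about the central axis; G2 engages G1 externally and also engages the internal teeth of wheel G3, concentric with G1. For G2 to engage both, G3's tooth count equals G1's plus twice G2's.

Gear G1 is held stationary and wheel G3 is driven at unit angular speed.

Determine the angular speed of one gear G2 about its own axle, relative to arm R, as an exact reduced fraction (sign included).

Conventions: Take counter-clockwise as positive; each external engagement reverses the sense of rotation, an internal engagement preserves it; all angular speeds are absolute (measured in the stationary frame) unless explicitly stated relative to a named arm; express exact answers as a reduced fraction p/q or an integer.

105/88

topology: planetary set — G1 35T / G2 20T / G3 75T, arm = carrier (Willis)
ring teeth: 35 + 2·20 = 75
35(ω_sun−ω_arm) = −75(ω_ring−ω_arm),  ω_sun = 0, ω_ring = 1
35(0−ω_arm) = −75(1−ω_arm)  ⇒  110·ω_arm = 75  ⇒  ω_arm = 15/22
sun–planet mesh: 35·(0−15/22) = −20·(ω_p−ω_arm)  ⇒  ω_p−ω_arm = 105/88
exact speed ratio = 105/88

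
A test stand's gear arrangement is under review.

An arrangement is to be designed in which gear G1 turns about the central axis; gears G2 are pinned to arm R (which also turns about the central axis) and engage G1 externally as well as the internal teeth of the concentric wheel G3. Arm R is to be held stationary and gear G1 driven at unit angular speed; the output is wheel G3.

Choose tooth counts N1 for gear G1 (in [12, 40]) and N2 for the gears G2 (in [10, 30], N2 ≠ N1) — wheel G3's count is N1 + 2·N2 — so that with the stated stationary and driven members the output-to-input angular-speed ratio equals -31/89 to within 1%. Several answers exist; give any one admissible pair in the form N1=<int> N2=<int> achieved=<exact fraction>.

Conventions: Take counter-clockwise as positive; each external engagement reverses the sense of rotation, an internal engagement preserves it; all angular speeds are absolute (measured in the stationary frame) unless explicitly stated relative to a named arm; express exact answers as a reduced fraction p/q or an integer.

N1=31 N2=29 achieved=-31/89

planetary set to be sized for -31/89 (Willis relation)
Willis with ω_arm = 0: ω_ring/ω_sun = −N1/N3; set equal to -31/89  ⇒  N3/N1 = −1/(-31/89) = 89/31
N3 = N1 + 2·N2  ⇒  N2/N1 = (N3/N1 − 1)/2 = (89/31 − 1)/2 = 29/31
smallest multiple with N1 ≥ 12 and N2 ≥ 10: k = 1  ⇒  N1 = 1·31 = 31, N2 = 1·29 = 29 (N1 ≤ 40, N2 ≤ 30, N2 ≠ N1 ✓), N3 = 31 + 2·29 = 89
check: −N1/N3 with N1 = 31, N3 = 89 gives -31/89; |achieved − target| = 0 ≤ 31/8900 ✓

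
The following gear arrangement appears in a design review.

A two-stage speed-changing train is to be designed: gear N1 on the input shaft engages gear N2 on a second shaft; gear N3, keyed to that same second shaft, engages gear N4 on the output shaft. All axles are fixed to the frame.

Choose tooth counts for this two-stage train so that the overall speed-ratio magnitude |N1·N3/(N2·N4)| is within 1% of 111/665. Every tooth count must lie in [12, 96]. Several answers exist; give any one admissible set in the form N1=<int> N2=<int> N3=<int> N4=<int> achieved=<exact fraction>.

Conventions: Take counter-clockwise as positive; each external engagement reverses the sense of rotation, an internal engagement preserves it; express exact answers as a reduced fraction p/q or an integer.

topology: fixed-axis compound train — 2 stages, target 111/665
target = 111/665 in lowest terms: an exact hit needs N1·N3 = k·111 and N2·N4 = k·665 for one integer k, every count in [12, 96]; additionally prefer no 1:1 stage (N1 ≠ N2, N3 ≠ N4)
k = 1…3: no 1:1-free in-range split of k·111 and k·665 into factor pairs; take k = 4
k = 4: N1·N3 = 444 = 12·37, N2·N4 = 2660 = 28·95
achieved = 12·37/(28·95) = 111/665; |achieved − target| = 0 ≤ 111/66500 ✓

N1=12 N2=28 N3=37 N4=95 achieved=111/665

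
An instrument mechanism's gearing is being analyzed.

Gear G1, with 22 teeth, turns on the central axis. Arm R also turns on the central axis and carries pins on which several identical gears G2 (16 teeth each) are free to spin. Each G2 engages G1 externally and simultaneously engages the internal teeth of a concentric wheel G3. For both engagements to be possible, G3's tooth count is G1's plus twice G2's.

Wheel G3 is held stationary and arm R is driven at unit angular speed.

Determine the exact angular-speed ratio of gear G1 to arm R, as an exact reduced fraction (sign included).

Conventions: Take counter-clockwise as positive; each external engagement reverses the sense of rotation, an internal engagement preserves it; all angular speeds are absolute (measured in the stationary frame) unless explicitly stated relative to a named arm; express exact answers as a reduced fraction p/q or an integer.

38/11

topology: planetary set — G1 22T / G2 16T / G3 54T, arm = carrier (Willis)
ring teeth: 22 + 2·16 = 54
22(ω_sun−ω_arm) = −54(ω_ring−ω_arm),  ω_ring = 0, ω_arm = 1
ω_sun = 1 − (54/22)(0−1) = 38/11
ω_out/ω_in = 38/11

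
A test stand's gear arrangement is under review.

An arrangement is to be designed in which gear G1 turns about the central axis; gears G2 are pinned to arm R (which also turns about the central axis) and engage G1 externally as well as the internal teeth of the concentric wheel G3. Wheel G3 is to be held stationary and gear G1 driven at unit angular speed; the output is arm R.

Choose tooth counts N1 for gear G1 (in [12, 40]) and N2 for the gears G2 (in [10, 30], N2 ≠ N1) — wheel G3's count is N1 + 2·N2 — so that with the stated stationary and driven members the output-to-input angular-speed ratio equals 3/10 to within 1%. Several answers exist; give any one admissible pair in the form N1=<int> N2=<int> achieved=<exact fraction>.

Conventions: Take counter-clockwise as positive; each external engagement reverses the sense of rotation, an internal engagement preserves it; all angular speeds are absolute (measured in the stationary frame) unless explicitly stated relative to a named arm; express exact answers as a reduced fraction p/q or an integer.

N1=15 N2=10 achieved=3/10

planetary set to be sized for 3/10 (Willis relation)
Willis with ω_ring = 0: ω_arm/ω_sun = N1/(N1+N3); set equal to 3/10  ⇒  N3/N1 = 1/(3/10) − 1 = 7/3
N3 = N1 + 2·N2  ⇒  N2/N1 = (N3/N1 − 1)/2 = (7/3 − 1)/2 = 2/3
smallest multiple with N1 ≥ 12 and N2 ≥ 10: k = 5  ⇒  N1 = 5·3 = 15, N2 = 5·2 = 10 (N1 ≤ 40, N2 ≤ 30, N2 ≠ N1 ✓), N3 = 15 + 2·10 = 35
check: N1/(N1+N3) with N1 = 15, N3 = 35 gives 3/10; |achieved − target| = 0 ≤ 3/1000 ✓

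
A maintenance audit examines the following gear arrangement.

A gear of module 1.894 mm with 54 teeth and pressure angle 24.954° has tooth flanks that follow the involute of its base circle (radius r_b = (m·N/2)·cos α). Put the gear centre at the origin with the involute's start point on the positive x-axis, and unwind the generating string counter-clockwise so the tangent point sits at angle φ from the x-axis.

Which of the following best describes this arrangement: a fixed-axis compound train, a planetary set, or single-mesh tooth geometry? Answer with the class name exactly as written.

topology: single-mesh involute geometry — m = 1.894, N = 54
classification: single-mesh tooth geometry

single-mesh tooth geometry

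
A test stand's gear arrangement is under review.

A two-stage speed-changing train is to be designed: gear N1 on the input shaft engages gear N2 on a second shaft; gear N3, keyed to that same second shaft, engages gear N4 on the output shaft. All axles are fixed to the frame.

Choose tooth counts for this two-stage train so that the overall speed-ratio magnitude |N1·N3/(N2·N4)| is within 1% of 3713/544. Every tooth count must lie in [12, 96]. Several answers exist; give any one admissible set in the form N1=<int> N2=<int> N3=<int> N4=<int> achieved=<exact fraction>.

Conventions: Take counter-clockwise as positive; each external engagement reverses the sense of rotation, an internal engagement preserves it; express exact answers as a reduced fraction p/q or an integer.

N1=47 N2=16 N3=79 N4=34 achieved=3713/544

design class (target 3713/544): fixed-axis compound train
target = 3713/544 in lowest terms: an exact hit needs N1·N3 = k·3713 and N2·N4 = k·544 for one integer k, every count in [12, 96]; additionally prefer no 1:1 stage (N1 ≠ N2, N3 ≠ N4)
k = 1: N1·N3 = 3713 = 47·79, N2·N4 = 544 = 16·34
achieved = 47·79/(16·34) = 3713/544; |achieved − target| = 0 ≤ 3713/54400 ✓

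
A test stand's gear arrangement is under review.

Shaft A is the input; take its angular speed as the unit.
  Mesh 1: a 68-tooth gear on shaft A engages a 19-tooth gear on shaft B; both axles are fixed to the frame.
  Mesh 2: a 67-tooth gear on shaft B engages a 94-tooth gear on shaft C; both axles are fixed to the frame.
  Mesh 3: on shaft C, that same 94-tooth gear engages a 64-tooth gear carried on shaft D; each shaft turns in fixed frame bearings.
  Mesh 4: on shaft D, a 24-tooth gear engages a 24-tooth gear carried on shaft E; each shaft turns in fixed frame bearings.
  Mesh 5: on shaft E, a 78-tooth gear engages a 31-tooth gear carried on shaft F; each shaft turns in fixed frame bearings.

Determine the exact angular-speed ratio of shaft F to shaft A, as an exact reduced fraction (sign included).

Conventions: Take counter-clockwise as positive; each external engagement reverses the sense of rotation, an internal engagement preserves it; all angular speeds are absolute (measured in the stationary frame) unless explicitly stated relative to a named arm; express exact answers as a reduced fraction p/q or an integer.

class = fixed-axis compound train [5 meshes; 5 ratios multiply, 5 sense flips]
mesh 1 [68T→19T]: running ratio 68/19, sense −
mesh 2 [67T→94T]: running ratio 2278/893, sense +
mesh 3 [94T→64T]: running ratio 1139/304, sense −
mesh 4 [24T→24T]: running ratio 1139/304, sense +
mesh 5 [78T→31T]: running ratio 44421/4712, sense −
ω_out/ω_in = -44421/4712

-44421/4712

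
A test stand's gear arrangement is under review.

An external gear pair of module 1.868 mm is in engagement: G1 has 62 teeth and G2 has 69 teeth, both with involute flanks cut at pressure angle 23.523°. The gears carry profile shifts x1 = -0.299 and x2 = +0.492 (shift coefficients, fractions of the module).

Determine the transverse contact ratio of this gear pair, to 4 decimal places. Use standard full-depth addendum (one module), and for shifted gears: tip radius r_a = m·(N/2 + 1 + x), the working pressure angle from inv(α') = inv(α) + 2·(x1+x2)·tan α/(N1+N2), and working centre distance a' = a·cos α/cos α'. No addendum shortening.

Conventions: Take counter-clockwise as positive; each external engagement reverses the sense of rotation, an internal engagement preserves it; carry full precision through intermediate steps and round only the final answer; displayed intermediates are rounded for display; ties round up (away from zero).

topology: single-mesh involute geometry — m = 1.868, 62T/69T pair
base radii: r_b1 = 53.095841, r_b2 = 59.090533
tip radii: r_a1 = 59.217468, r_a2 = 67.233056
inv(α') = inv(23.523°) + 2·(-0.299+0.492)·tan α/(62+69) = 0.02601859  ⇒  α' = 23.90387°
a' = a·cos α / cos α' = 122.3540·cos 23.523°/cos 23.90387° = 122.711785
action lengths: √(r_a1²−r_b1²) = 26.220987, √(r_a2²−r_b2²) = 32.071681
base pitch p_b = π·m·cos α = 5.380823
CR = (26.220987 + 32.071681 − 122.711785·sin 23.90387°)/5.380823 = 1.592589
contact ratio ≈ 1.5926

1.5926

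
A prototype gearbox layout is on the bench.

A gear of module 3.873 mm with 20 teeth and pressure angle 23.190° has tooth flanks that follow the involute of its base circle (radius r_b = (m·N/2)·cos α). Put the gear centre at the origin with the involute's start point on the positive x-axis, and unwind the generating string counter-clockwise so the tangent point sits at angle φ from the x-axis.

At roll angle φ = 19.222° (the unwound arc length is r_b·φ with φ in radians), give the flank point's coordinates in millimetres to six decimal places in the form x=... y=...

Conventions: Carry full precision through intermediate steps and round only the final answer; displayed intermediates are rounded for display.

x=37.548215 y=0.443068

class = single-mesh tooth geometry [base-circle involute, m = 3.873, 20T]
pitch radius r_p = m·N/2 = 3.873·20/2 = 38.730000
base radius r_b = r_p·cos α = 38.730000·cos 23.190° = 35.600774
roll angle φ = 19.222° = 0.33548719 rad
x = r_b·(cos φ + φ·sin φ) = 37.548215
y = r_b·(sin φ − φ·cos φ) = 0.443068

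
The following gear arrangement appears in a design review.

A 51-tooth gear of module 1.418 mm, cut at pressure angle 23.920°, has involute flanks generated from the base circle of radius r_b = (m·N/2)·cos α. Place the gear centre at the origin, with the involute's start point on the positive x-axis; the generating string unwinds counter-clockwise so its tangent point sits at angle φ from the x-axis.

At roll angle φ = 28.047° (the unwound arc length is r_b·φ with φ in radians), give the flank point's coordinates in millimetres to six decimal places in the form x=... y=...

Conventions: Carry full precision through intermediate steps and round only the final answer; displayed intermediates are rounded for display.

single-mesh involute tooth geometry (51T wheel at module 1.418)
pitch radius r_p = m·N/2 = 1.418·51/2 = 36.159000
base radius r_b = r_p·cos α = 36.159000·cos 23.920° = 33.053393
roll angle φ = 28.047° = 0.48951250 rad
x = r_b·(cos φ + φ·sin φ) = 36.779464
y = r_b·(sin φ − φ·cos φ) = 1.261664

x=36.779464 y=1.261664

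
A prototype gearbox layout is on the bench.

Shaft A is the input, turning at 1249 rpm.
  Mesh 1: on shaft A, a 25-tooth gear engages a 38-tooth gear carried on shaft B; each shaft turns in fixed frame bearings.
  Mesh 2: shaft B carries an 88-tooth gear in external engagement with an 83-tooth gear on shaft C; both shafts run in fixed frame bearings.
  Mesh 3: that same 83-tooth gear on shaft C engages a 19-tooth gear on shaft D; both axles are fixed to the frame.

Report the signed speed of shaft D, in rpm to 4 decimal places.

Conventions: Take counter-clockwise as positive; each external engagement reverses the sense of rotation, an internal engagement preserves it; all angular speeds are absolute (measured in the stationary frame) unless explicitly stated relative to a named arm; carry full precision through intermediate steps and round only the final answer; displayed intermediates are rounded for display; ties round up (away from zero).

-3805.8172 rpm

3-mesh fixed-axis compound train (all bearings frame-fixed)
mesh 1 [25T→38T]: ω = 1249.0000×25/38 = 821.7105 rpm, sense flips to −
mesh 2 [88T→83T]: ω = 821.7105×88/83 = 871.2112 rpm, sense flips to +
mesh 3 [83T→19T]: ω = 871.2112×83/19 = 3805.8172 rpm, sense flips to −
signed output speed = -3805.8172 rpm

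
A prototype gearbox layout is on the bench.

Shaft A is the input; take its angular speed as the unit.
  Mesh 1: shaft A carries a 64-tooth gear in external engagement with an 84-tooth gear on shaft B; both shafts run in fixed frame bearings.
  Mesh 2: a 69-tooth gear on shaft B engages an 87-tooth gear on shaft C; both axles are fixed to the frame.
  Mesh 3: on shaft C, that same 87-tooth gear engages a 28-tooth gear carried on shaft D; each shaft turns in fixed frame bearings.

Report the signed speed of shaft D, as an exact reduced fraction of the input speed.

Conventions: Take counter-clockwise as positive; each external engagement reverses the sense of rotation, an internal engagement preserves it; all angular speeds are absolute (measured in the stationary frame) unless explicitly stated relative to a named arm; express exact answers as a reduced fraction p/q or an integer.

3-mesh fixed-axis compound train (all bearings frame-fixed)
mesh 1 [64T→84T]: |ω|/ω_in = 1×64/84 = 16/21, sense flips to −
mesh 2 [69T→87T]: |ω|/ω_in = (16/21)×69/87 = 368/609, sense flips to +
mesh 3 [87T→28T]: |ω|/ω_in = (368/609)×87/28 = 92/49, sense flips to −
signed output speed (× input speed) = -92/49

-92/49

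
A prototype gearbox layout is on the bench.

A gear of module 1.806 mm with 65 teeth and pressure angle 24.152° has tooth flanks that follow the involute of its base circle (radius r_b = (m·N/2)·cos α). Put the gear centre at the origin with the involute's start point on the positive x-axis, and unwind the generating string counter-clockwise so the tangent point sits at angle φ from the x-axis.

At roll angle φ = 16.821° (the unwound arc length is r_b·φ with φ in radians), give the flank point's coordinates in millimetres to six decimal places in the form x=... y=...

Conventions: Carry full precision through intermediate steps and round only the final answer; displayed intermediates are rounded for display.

topology: single-mesh involute geometry — m = 1.806, N = 65
pitch radius r_p = m·N/2 = 1.806·65/2 = 58.695000
base radius r_b = r_p·cos α = 58.695000·cos 24.152° = 53.557028
roll angle φ = 16.821° = 0.29358183 rad
x = r_b·(cos φ + φ·sin φ) = 55.815581
y = r_b·(sin φ − φ·cos φ) = 0.447852

x=55.815581 y=0.447852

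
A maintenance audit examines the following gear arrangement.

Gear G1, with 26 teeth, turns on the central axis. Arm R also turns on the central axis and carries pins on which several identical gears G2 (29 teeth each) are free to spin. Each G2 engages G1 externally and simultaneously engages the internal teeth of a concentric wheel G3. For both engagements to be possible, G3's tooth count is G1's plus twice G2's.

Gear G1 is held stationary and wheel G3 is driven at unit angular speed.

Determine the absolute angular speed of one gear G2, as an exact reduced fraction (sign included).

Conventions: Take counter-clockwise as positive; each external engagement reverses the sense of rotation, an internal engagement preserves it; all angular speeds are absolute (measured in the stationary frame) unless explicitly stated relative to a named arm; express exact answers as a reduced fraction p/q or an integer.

42/29

planetary set (26T centre, 29T on arm, 84T internal) — Willis relation
ring teeth: 26 + 2·29 = 84
26(ω_sun−ω_arm) = −84(ω_ring−ω_arm),  ω_sun = 0, ω_ring = 1
26(0−ω_arm) = −84(1−ω_arm)  ⇒  110·ω_arm = 84  ⇒  ω_arm = 42/55
sun–planet mesh: 26·(0−42/55) = −29·(ω_p−ω_arm)  ⇒  ω_p−ω_arm = 1092/1595
ω_p = 42/55 + 1092/1595 = 42/29
exact speed ratio = 42/29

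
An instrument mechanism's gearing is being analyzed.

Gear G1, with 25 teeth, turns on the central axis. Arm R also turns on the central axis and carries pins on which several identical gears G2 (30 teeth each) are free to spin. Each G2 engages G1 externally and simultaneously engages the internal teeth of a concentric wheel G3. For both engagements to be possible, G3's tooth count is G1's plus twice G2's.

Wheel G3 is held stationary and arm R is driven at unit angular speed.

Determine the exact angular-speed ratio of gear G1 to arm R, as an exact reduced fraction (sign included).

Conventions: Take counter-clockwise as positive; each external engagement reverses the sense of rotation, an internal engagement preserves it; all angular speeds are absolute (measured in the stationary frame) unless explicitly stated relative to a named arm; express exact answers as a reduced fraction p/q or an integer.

class = planetary set [G3 = 25+2·30 = 85; Willis about the carrier]
ring teeth: 25 + 2·30 = 85
25(ω_sun−ω_arm) = −85(ω_ring−ω_arm),  ω_ring = 0, ω_arm = 1
ω_sun = 1 − (85/25)(0−1) = 22/5
ω_out/ω_in = 22/5

22/5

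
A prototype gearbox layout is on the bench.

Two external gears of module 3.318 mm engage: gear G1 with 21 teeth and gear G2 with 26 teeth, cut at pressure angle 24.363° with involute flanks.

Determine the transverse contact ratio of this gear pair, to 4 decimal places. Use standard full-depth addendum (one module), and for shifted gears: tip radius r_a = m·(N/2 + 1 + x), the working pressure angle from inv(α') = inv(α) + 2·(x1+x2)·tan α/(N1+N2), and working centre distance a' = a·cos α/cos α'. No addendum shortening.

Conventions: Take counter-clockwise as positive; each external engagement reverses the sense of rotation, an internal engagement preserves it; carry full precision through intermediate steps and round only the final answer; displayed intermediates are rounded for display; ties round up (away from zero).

class = single-mesh tooth geometry [involute pair 21T × 26T, m = 3.318]
base radii: r_b1 = 31.736595, r_b2 = 39.292928
tip radii: r_a1 = 38.157000, r_a2 = 46.452000
no profile shift: α' = α, a' = a
action lengths: √(r_a1²−r_b1²) = 21.183606, √(r_a2²−r_b2²) = 24.776080
base pitch p_b = π·m·cos α = 9.495567
CR = (21.183606 + 24.776080 − 77.973000·sin 24.36300°)/9.495567 = 1.452736
contact ratio ≈ 1.4527

1.4527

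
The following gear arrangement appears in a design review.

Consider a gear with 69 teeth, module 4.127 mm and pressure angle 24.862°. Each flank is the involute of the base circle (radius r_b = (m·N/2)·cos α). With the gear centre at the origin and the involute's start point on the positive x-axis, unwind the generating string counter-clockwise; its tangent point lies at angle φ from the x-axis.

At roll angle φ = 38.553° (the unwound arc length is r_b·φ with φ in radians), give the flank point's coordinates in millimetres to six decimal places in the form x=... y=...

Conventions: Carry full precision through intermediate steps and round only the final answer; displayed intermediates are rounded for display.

x=155.203380 y=12.534549

class = single-mesh tooth geometry [base-circle involute, m = 4.127, 69T]
pitch radius r_p = m·N/2 = 4.127·69/2 = 142.381500
base radius r_b = r_p·cos α = 142.381500·cos 24.862° = 129.186018
roll angle φ = 38.553° = 0.67287679 rad
x = r_b·(cos φ + φ·sin φ) = 155.203380
y = r_b·(sin φ − φ·cos φ) = 12.534549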